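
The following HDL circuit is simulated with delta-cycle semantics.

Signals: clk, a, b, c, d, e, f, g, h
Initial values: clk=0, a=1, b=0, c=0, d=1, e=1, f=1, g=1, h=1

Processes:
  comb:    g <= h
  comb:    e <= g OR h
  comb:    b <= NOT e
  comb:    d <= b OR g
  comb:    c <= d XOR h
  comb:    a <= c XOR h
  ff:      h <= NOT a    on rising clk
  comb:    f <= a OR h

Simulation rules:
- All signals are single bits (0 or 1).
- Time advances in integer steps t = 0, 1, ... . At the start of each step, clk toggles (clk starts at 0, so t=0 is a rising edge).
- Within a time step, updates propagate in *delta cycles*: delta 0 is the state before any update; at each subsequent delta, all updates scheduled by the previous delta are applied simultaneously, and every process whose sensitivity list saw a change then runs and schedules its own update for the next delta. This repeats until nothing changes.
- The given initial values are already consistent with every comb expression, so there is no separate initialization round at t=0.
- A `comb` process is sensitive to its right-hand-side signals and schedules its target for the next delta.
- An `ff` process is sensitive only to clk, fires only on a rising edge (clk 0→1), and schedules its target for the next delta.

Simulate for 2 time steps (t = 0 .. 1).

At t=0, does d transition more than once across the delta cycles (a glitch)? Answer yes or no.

t=0 Δ0: d=1 e=1 c=0 a=1 b=0 f=1 h=1 clk=0 g=1
  Δ1: clk:0→1
  Δ2: h:1→0
  Δ3: c:0→1, a:1→0, g:1→0
  Δ4: d:1→0, e:1→0, a:0→1, f:1→0
  Δ5: c:1→0, b:0→1, f:0→1
  Δ6: d:0→1, a:1→0
  Δ7: c:0→1, f:1→0
  Δ8: a:0→1
  Δ9: f:0→1
  (9Δ to stable)
t=1 Δ0: d=1 e=0 c=1 a=1 b=1 f=1 h=0 clk=1 g=0
  Δ1: clk:1→0
  (1Δ to stable)

yes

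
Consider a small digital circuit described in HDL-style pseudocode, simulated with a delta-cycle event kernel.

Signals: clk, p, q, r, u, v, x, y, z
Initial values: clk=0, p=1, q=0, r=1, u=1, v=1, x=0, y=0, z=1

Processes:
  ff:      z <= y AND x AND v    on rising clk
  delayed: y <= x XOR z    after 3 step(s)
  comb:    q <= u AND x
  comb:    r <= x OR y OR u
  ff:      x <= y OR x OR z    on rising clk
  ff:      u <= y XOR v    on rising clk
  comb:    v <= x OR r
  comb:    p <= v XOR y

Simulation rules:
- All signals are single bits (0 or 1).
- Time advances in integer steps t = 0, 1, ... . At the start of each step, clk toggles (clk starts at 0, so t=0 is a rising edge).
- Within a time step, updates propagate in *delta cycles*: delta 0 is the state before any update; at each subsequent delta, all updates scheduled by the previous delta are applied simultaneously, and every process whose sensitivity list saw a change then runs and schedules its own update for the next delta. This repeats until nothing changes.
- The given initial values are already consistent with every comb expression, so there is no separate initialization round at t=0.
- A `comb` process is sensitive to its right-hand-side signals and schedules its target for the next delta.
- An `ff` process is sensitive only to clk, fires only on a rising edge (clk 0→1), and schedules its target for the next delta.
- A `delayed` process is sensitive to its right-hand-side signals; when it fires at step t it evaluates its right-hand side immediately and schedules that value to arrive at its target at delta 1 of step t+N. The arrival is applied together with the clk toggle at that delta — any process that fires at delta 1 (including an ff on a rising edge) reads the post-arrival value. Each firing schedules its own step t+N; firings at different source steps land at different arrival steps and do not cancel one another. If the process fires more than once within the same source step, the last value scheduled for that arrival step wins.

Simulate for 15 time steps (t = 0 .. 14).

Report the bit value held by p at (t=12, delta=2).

t0.Δ0 z=1 y=0 x=0 p=1 v=1 u=1 q=0 clk=0 r=1
t0.Δ1 z=1 y=0 x=0 p=1 v=1 u=1 q=0 clk=1 r=1
t0.Δ2 z=0 y=0 x=1 p=1 v=1 u=1 q=0 clk=1 r=1
t0.Δ3 z=0 y=0 x=1 p=1 v=1 u=1 q=1 clk=1 r=1
t1.Δ0 z=0 y=0 x=1 p=1 v=1 u=1 q=1 clk=1 r=1
t1.Δ1 z=0 y=0 x=1 p=1 v=1 u=1 q=1 clk=0 r=1
t2.Δ0 z=0 y=0 x=1 p=1 v=1 u=1 q=1 clk=0 r=1
t2.Δ1 z=0 y=0 x=1 p=1 v=1 u=1 q=1 clk=1 r=1
t3.Δ0 z=0 y=0 x=1 p=1 v=1 u=1 q=1 clk=1 r=1
t3.Δ1 z=0 y=1 x=1 p=1 v=1 u=1 q=1 clk=0 r=1
t3.Δ2 z=0 y=1 x=1 p=0 v=1 u=1 q=1 clk=0 r=1
t4.Δ0 z=0 y=1 x=1 p=0 v=1 u=1 q=1 clk=0 r=1
t4.Δ1 z=0 y=1 x=1 p=0 v=1 u=1 q=1 clk=1 r=1
t4.Δ2 z=1 y=1 x=1 p=0 v=1 u=0 q=1 clk=1 r=1
t4.Δ3 z=1 y=1 x=1 p=0 v=1 u=0 q=0 clk=1 r=1
t5.Δ0 z=1 y=1 x=1 p=0 v=1 u=0 q=0 clk=1 r=1
t5.Δ1 z=1 y=1 x=1 p=0 v=1 u=0 q=0 clk=0 r=1
t6.Δ0 z=1 y=1 x=1 p=0 v=1 u=0 q=0 clk=0 r=1
t6.Δ1 z=1 y=1 x=1 p=0 v=1 u=0 q=0 clk=1 r=1
t7.Δ0 z=1 y=1 x=1 p=0 v=1 u=0 q=0 clk=1 r=1
t7.Δ1 z=1 y=0 x=1 p=0 v=1 u=0 q=0 clk=0 r=1
t7.Δ2 z=1 y=0 x=1 p=1 v=1 u=0 q=0 clk=0 r=1
t8.Δ0 z=1 y=0 x=1 p=1 v=1 u=0 q=0 clk=0 r=1
t8.Δ1 z=1 y=0 x=1 p=1 v=1 u=0 q=0 clk=1 r=1
t8.Δ2 z=0 y=0 x=1 p=1 v=1 u=1 q=0 clk=1 r=1
t8.Δ3 z=0 y=0 x=1 p=1 v=1 u=1 q=1 clk=1 r=1
t9.Δ0 z=0 y=0 x=1 p=1 v=1 u=1 q=1 clk=1 r=1
t9.Δ1 z=0 y=0 x=1 p=1 v=1 u=1 q=1 clk=0 r=1
t10.Δ0 z=0 y=0 x=1 p=1 v=1 u=1 q=1 clk=0 r=1
t10.Δ1 z=0 y=0 x=1 p=1 v=1 u=1 q=1 clk=1 r=1
t11.Δ0 z=0 y=0 x=1 p=1 v=1 u=1 q=1 clk=1 r=1
t11.Δ1 z=0 y=1 x=1 p=1 v=1 u=1 q=1 clk=0 r=1
t11.Δ2 z=0 y=1 x=1 p=0 v=1 u=1 q=1 clk=0 r=1
t12.Δ0 z=0 y=1 x=1 p=0 v=1 u=1 q=1 clk=0 r=1
t12.Δ1 z=0 y=1 x=1 p=0 v=1 u=1 q=1 clk=1 r=1
t12.Δ2 z=1 y=1 x=1 p=0 v=1 u=0 q=1 clk=1 r=1
t12.Δ3 z=1 y=1 x=1 p=0 v=1 u=0 q=0 clk=1 r=1
t13.Δ0 z=1 y=1 x=1 p=0 v=1 u=0 q=0 clk=1 r=1
t13.Δ1 z=1 y=1 x=1 p=0 v=1 u=0 q=0 clk=0 r=1
t14.Δ0 z=1 y=1 x=1 p=0 v=1 u=0 q=0 clk=0 r=1
t14.Δ1 z=1 y=1 x=1 p=0 v=1 u=0 q=0 clk=1 r=1

0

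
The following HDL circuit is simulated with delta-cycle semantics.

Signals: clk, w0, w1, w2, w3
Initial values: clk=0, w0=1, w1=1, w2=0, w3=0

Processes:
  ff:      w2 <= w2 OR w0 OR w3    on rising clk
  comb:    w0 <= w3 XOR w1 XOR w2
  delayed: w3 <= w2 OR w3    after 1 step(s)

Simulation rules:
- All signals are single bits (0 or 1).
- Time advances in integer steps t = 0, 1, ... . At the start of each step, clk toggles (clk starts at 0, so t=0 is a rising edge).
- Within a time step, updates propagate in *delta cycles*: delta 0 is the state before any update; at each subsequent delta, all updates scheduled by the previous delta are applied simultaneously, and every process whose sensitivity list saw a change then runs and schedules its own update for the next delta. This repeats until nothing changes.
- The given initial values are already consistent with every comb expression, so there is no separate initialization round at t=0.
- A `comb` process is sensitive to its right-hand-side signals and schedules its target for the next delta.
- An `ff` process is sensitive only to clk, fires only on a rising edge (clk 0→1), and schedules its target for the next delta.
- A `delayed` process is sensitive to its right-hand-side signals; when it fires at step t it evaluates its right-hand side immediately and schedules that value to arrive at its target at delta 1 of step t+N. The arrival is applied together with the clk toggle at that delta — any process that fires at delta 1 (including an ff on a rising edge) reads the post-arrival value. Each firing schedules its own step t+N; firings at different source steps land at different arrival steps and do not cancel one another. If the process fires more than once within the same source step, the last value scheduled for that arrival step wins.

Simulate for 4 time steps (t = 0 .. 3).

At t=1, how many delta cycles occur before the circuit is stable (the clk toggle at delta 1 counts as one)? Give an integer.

2

t=0 Δ0: w2=0 w1=1 w0=1 clk=0 w3=0
  Δ1: clk:0→1
  Δ2: w2:0→1
  Δ3: w0:1→0
  (3Δ to stable)
t=1 Δ0: w2=1 w1=1 w0=0 clk=1 w3=0
  Δ1: clk:1→0, w3:0→1
  Δ2: w0:0→1
  (2Δ to stable)
t=2 Δ0: w2=1 w1=1 w0=1 clk=0 w3=1
  Δ1: clk:0→1
  (1Δ to stable)
t=3 Δ0: w2=1 w1=1 w0=1 clk=1 w3=1
  Δ1: clk:1→0
  (1Δ to stable)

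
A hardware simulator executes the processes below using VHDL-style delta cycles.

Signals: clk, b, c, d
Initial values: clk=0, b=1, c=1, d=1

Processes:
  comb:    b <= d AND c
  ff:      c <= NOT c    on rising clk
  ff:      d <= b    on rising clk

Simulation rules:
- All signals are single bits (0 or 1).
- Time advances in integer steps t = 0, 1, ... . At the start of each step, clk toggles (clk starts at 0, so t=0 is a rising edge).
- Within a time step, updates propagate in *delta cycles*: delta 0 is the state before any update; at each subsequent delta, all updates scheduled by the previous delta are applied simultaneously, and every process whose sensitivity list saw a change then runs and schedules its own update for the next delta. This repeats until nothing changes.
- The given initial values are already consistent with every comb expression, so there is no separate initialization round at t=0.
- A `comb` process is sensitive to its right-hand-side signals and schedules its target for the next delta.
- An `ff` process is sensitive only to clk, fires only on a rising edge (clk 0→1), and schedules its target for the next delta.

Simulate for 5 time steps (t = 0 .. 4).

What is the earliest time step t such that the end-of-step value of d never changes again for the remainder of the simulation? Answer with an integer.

t=0 Δ0: clk=0 d=1 b=1 c=1
  Δ1: clk:0→1
  Δ2: c:1→0
  Δ3: b:1→0
  (3Δ to stable)
t=1 Δ0: clk=1 d=1 b=0 c=0
  Δ1: clk:1→0
  (1Δ to stable)
t=2 Δ0: clk=0 d=1 b=0 c=0
  Δ1: clk:0→1
  Δ2: d:1→0, c:0→1
  (2Δ to stable)
t=3 Δ0: clk=1 d=0 b=0 c=1
  Δ1: clk:1→0
  (1Δ to stable)
t=4 Δ0: clk=0 d=0 b=0 c=1
  Δ1: clk:0→1
  Δ2: c:1→0
  (2Δ to stable)

2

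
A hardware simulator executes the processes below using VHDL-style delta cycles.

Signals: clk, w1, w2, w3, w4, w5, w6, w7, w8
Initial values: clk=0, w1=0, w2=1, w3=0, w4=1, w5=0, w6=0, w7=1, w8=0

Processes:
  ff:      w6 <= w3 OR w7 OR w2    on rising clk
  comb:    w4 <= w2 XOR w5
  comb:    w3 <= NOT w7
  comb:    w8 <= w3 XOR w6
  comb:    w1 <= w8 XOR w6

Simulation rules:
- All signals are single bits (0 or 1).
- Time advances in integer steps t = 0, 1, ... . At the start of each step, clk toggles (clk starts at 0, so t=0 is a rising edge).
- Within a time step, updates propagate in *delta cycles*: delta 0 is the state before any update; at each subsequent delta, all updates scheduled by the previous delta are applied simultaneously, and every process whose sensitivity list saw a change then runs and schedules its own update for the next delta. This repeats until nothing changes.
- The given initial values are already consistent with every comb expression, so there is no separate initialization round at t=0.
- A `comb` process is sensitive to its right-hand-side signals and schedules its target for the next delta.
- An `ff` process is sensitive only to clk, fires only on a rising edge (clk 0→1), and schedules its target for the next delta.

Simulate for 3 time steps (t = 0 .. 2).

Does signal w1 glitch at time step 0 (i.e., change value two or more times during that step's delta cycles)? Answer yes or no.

t=0 Δ0: w4=1 w3=0 w5=0 w8=0 w7=1 w2=1 clk=0 w1=0 w6=0
  Δ1: clk:0→1
  Δ2: w6:0→1
  Δ3: w8:0→1, w1:0→1
  Δ4: w1:1→0
  (4Δ to stable)
t=1 Δ0: w4=1 w3=0 w5=0 w8=1 w7=1 w2=1 clk=1 w1=0 w6=1
  Δ1: clk:1→0
  (1Δ to stable)
t=2 Δ0: w4=1 w3=0 w5=0 w8=1 w7=1 w2=1 clk=0 w1=0 w6=1
  Δ1: clk:0→1
  (1Δ to stable)

yes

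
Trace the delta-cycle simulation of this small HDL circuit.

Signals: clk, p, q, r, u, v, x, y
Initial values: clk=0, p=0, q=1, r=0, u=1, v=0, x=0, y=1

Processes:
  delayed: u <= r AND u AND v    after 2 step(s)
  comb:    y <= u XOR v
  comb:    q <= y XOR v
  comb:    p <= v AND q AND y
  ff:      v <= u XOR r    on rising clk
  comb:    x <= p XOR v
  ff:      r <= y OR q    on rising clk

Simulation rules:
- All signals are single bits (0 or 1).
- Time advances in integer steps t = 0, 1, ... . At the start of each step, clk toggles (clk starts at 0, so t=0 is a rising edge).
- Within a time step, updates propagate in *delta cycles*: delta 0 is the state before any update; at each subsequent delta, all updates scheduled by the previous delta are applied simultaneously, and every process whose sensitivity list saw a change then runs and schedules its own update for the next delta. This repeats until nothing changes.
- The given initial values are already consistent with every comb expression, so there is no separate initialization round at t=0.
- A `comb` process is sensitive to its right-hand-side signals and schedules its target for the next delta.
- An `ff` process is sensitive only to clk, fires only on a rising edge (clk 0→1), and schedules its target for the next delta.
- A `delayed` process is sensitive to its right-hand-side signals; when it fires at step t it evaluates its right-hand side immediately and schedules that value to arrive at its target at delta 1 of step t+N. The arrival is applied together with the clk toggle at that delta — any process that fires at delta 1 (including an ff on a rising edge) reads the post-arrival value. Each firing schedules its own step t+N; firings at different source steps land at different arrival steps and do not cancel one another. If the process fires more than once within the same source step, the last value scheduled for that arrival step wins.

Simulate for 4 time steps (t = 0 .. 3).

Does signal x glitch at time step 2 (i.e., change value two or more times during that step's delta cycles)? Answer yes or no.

[bits: q,p,r,v,x,clk,u,y]
t=0: Δ0=10000011 Δ1=10000111 Δ2=10110111 Δ3=01111110 Δ4=10110110 Δ5=10111110 | 5Δ
t=1: Δ0=10111110 Δ1=10111010 | 1Δ
t=2: Δ0=10111010 Δ1=10111110 Δ2=10101110 Δ3=00100111 Δ4=10100111 | 4Δ
t=3: Δ0=10100111 Δ1=10100011 | 1Δ

no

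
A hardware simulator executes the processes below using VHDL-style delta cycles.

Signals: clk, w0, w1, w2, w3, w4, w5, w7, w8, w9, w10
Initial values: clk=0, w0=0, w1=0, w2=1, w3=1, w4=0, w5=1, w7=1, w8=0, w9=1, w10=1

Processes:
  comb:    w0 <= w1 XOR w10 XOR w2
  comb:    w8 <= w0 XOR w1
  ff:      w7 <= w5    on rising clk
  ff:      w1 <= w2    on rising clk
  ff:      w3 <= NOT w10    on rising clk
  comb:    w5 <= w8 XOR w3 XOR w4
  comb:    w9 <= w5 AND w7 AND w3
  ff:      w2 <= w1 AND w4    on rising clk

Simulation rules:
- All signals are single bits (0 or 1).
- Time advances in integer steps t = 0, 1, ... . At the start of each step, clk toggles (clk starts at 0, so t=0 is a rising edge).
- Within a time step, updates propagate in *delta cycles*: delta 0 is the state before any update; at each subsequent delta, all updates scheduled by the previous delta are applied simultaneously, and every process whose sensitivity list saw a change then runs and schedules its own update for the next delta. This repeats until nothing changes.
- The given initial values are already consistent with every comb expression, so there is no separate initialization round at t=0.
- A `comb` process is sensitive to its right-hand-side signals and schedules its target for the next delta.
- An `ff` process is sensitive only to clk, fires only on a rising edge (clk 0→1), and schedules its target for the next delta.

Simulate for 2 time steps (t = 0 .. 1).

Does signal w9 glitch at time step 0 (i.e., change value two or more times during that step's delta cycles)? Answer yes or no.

no

[bits: w2,w10,w0,w8,w3,w5,w7,w9,w4,clk,w1]
t=0: Δ0=11001111000 Δ1=11001111010 Δ2=01000111011 Δ3=01010010011 Δ4=01010110011 | 4Δ
t=1: Δ0=01010110011 Δ1=01010110001 | 1Δ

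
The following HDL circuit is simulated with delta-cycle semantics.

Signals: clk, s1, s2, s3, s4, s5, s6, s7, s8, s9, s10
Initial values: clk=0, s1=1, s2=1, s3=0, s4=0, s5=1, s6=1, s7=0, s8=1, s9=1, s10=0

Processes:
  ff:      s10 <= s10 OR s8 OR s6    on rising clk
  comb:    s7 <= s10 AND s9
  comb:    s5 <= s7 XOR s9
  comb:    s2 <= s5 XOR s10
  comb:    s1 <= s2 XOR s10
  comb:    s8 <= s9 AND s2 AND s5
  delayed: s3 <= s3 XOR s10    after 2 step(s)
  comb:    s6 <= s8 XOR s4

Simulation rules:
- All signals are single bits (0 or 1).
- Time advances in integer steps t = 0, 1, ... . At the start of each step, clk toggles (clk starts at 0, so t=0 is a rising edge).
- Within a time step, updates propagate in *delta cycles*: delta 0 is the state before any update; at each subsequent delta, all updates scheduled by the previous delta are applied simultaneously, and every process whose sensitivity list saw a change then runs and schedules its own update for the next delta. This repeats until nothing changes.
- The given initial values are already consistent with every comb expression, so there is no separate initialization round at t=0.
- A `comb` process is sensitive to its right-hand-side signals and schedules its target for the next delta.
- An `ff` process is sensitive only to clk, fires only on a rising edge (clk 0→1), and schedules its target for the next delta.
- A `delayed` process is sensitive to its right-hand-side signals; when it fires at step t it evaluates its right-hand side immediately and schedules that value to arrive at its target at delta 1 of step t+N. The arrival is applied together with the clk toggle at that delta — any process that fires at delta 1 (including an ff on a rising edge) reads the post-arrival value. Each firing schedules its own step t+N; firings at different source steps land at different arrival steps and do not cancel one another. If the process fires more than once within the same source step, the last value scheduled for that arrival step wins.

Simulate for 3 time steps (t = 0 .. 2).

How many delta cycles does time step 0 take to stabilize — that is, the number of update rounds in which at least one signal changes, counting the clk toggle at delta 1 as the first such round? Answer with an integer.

t0.Δ0 s8=1 s7=0 clk=0 s1=1 s9=1 s10=0 s6=1 s4=0 s3=0 s2=1 s5=1
t0.Δ1 s8=1 s7=0 clk=1 s1=1 s9=1 s10=0 s6=1 s4=0 s3=0 s2=1 s5=1
t0.Δ2 s8=1 s7=0 clk=1 s1=1 s9=1 s10=1 s6=1 s4=0 s3=0 s2=1 s5=1
t0.Δ3 s8=1 s7=1 clk=1 s1=0 s9=1 s10=1 s6=1 s4=0 s3=0 s2=0 s5=1
t0.Δ4 s8=0 s7=1 clk=1 s1=1 s9=1 s10=1 s6=1 s4=0 s3=0 s2=0 s5=0
t0.Δ5 s8=0 s7=1 clk=1 s1=1 s9=1 s10=1 s6=0 s4=0 s3=0 s2=1 s5=0
t0.Δ6 s8=0 s7=1 clk=1 s1=0 s9=1 s10=1 s6=0 s4=0 s3=0 s2=1 s5=0
t1.Δ0 s8=0 s7=1 clk=1 s1=0 s9=1 s10=1 s6=0 s4=0 s3=0 s2=1 s5=0
t1.Δ1 s8=0 s7=1 clk=0 s1=0 s9=1 s10=1 s6=0 s4=0 s3=0 s2=1 s5=0
t2.Δ0 s8=0 s7=1 clk=0 s1=0 s9=1 s10=1 s6=0 s4=0 s3=0 s2=1 s5=0
t2.Δ1 s8=0 s7=1 clk=1 s1=0 s9=1 s10=1 s6=0 s4=0 s3=1 s2=1 s5=0

6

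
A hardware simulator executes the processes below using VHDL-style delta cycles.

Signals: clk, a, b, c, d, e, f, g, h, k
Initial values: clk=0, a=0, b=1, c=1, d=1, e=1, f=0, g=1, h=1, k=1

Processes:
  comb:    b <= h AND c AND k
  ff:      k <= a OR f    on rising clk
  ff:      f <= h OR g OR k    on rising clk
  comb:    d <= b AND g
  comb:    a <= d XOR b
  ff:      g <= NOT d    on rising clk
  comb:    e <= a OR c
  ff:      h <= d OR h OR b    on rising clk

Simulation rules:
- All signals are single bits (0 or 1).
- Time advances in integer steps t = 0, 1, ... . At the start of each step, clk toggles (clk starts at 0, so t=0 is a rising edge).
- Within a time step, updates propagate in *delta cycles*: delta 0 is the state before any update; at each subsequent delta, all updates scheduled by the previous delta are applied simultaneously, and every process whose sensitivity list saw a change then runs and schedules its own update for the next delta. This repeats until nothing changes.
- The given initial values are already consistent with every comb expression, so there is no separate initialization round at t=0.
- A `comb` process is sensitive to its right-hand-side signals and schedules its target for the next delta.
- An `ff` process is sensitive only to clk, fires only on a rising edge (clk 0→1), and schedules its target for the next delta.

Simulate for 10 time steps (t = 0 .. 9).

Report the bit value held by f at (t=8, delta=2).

t0.Δ0 e=1 g=1 b=1 c=1 k=1 a=0 clk=0 h=1 d=1 f=0
t0.Δ1 e=1 g=1 b=1 c=1 k=1 a=0 clk=1 h=1 d=1 f=0
t0.Δ2 e=1 g=0 b=1 c=1 k=0 a=0 clk=1 h=1 d=1 f=1
t0.Δ3 e=1 g=0 b=0 c=1 k=0 a=0 clk=1 h=1 d=0 f=1
t1.Δ0 e=1 g=0 b=0 c=1 k=0 a=0 clk=1 h=1 d=0 f=1
t1.Δ1 e=1 g=0 b=0 c=1 k=0 a=0 clk=0 h=1 d=0 f=1
t2.Δ0 e=1 g=0 b=0 c=1 k=0 a=0 clk=0 h=1 d=0 f=1
t2.Δ1 e=1 g=0 b=0 c=1 k=0 a=0 clk=1 h=1 d=0 f=1
t2.Δ2 e=1 g=1 b=0 c=1 k=1 a=0 clk=1 h=1 d=0 f=1
t2.Δ3 e=1 g=1 b=1 c=1 k=1 a=0 clk=1 h=1 d=0 f=1
t2.Δ4 e=1 g=1 b=1 c=1 k=1 a=1 clk=1 h=1 d=1 f=1
t2.Δ5 e=1 g=1 b=1 c=1 k=1 a=0 clk=1 h=1 d=1 f=1
t3.Δ0 e=1 g=1 b=1 c=1 k=1 a=0 clk=1 h=1 d=1 f=1
t3.Δ1 e=1 g=1 b=1 c=1 k=1 a=0 clk=0 h=1 d=1 f=1
t4.Δ0 e=1 g=1 b=1 c=1 k=1 a=0 clk=0 h=1 d=1 f=1
t4.Δ1 e=1 g=1 b=1 c=1 k=1 a=0 clk=1 h=1 d=1 f=1
t4.Δ2 e=1 g=0 b=1 c=1 k=1 a=0 clk=1 h=1 d=1 f=1
t4.Δ3 e=1 g=0 b=1 c=1 k=1 a=0 clk=1 h=1 d=0 f=1
t4.Δ4 e=1 g=0 b=1 c=1 k=1 a=1 clk=1 h=1 d=0 f=1
t5.Δ0 e=1 g=0 b=1 c=1 k=1 a=1 clk=1 h=1 d=0 f=1
t5.Δ1 e=1 g=0 b=1 c=1 k=1 a=1 clk=0 h=1 d=0 f=1
t6.Δ0 e=1 g=0 b=1 c=1 k=1 a=1 clk=0 h=1 d=0 f=1
t6.Δ1 e=1 g=0 b=1 c=1 k=1 a=1 clk=1 h=1 d=0 f=1
t6.Δ2 e=1 g=1 b=1 c=1 k=1 a=1 clk=1 h=1 d=0 f=1
t6.Δ3 e=1 g=1 b=1 c=1 k=1 a=1 clk=1 h=1 d=1 f=1
t6.Δ4 e=1 g=1 b=1 c=1 k=1 a=0 clk=1 h=1 d=1 f=1
t7.Δ0 e=1 g=1 b=1 c=1 k=1 a=0 clk=1 h=1 d=1 f=1
t7.Δ1 e=1 g=1 b=1 c=1 k=1 a=0 clk=0 h=1 d=1 f=1
t8.Δ0 e=1 g=1 b=1 c=1 k=1 a=0 clk=0 h=1 d=1 f=1
t8.Δ1 e=1 g=1 b=1 c=1 k=1 a=0 clk=1 h=1 d=1 f=1
t8.Δ2 e=1 g=0 b=1 c=1 k=1 a=0 clk=1 h=1 d=1 f=1
t8.Δ3 e=1 g=0 b=1 c=1 k=1 a=0 clk=1 h=1 d=0 f=1
t8.Δ4 e=1 g=0 b=1 c=1 k=1 a=1 clk=1 h=1 d=0 f=1
t9.Δ0 e=1 g=0 b=1 c=1 k=1 a=1 clk=1 h=1 d=0 f=1
t9.Δ1 e=1 g=0 b=1 c=1 k=1 a=1 clk=0 h=1 d=0 f=1

1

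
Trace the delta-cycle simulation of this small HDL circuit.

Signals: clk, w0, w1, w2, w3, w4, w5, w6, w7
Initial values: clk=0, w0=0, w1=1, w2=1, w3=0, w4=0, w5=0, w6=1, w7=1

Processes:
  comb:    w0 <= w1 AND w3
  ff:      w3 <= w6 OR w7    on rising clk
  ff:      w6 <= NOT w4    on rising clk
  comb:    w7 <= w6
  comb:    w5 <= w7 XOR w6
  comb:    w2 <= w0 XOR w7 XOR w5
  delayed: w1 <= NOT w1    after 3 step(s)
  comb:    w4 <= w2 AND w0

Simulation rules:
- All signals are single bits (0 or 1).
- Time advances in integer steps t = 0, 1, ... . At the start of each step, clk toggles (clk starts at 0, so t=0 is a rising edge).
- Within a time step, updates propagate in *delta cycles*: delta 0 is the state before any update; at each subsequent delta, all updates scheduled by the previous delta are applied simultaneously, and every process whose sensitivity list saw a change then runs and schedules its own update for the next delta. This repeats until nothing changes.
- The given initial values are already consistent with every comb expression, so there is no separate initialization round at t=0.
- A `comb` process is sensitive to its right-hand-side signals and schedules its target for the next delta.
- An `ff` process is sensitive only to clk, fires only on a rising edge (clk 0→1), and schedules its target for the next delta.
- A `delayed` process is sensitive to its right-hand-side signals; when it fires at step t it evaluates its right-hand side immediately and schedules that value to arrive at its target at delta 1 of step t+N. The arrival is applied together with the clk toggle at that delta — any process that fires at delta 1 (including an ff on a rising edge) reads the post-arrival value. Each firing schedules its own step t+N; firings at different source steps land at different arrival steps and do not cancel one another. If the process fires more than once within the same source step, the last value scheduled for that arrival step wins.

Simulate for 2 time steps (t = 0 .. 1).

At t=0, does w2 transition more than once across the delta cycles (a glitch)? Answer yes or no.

[bits: w5,clk,w2,w4,w1,w7,w6,w0,w3]
t=0: Δ0=001011100 Δ1=011011100 Δ2=011011101 Δ3=011011111 Δ4=010111111 Δ5=010011111 | 5Δ
t=1: Δ0=010011111 Δ1=000011111 | 1Δ

no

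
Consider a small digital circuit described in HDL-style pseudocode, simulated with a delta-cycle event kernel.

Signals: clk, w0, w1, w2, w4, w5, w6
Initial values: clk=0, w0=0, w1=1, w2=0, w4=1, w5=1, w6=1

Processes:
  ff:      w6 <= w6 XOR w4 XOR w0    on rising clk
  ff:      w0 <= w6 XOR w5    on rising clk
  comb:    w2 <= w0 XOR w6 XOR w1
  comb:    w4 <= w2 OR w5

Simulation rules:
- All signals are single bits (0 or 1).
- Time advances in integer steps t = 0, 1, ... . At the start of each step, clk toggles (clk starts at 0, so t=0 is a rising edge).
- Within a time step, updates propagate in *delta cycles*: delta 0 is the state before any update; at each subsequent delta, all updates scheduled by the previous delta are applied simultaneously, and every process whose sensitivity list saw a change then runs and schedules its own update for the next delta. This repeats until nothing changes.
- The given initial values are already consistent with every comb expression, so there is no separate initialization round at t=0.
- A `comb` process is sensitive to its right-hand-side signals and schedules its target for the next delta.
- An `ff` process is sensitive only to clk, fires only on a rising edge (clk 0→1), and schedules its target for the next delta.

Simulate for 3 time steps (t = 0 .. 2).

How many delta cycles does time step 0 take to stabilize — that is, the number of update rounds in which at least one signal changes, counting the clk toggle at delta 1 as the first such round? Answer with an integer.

t=0 Δ0: w6=1 clk=0 w1=1 w5=1 w2=0 w4=1 w0=0
  Δ1: clk:0→1
  Δ2: w6:1→0
  Δ3: w2:0→1
  (3Δ to stable)
t=1 Δ0: w6=0 clk=1 w1=1 w5=1 w2=1 w4=1 w0=0
  Δ1: clk:1→0
  (1Δ to stable)
t=2 Δ0: w6=0 clk=0 w1=1 w5=1 w2=1 w4=1 w0=0
  Δ1: clk:0→1
  Δ2: w6:0→1, w0:0→1
  (2Δ to stable)

3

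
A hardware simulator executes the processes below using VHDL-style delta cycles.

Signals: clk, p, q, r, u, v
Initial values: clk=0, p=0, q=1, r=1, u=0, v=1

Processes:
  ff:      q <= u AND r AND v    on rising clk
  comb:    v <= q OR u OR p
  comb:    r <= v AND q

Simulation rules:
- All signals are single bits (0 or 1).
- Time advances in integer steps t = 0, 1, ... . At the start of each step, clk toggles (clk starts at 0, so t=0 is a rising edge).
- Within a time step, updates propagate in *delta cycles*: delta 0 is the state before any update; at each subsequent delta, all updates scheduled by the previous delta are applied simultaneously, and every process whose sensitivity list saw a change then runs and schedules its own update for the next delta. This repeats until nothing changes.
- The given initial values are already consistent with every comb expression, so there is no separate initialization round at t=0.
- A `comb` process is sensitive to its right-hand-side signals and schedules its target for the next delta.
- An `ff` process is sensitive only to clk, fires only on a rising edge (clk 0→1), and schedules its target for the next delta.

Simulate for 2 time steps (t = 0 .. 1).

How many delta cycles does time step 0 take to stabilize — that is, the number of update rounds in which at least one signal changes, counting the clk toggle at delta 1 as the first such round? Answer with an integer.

t=0 Δ0: u=0 clk=0 r=1 v=1 q=1 p=0
  Δ1: clk:0→1
  Δ2: q:1→0
  Δ3: r:1→0, v:1→0
  (3Δ to stable)
t=1 Δ0: u=0 clk=1 r=0 v=0 q=0 p=0
  Δ1: clk:1→0
  (1Δ to stable)

3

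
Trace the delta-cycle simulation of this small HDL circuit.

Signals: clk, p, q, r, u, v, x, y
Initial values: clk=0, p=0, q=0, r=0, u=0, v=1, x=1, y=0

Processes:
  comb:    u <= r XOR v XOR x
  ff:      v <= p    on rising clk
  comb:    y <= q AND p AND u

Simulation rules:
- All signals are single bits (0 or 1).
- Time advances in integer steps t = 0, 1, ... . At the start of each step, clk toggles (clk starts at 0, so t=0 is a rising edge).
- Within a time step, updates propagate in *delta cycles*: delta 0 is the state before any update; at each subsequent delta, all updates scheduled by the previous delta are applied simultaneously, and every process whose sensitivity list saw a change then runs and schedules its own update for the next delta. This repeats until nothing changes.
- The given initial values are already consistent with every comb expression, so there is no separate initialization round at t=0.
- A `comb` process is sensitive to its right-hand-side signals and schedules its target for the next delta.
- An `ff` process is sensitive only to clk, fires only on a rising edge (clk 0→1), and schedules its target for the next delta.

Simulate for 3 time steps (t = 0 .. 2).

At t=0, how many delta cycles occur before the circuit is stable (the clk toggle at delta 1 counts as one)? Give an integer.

t0.Δ0 u=0 p=0 q=0 clk=0 y=0 x=1 v=1 r=0
t0.Δ1 u=0 p=0 q=0 clk=1 y=0 x=1 v=1 r=0
t0.Δ2 u=0 p=0 q=0 clk=1 y=0 x=1 v=0 r=0
t0.Δ3 u=1 p=0 q=0 clk=1 y=0 x=1 v=0 r=0
t1.Δ0 u=1 p=0 q=0 clk=1 y=0 x=1 v=0 r=0
t1.Δ1 u=1 p=0 q=0 clk=0 y=0 x=1 v=0 r=0
t2.Δ0 u=1 p=0 q=0 clk=0 y=0 x=1 v=0 r=0
t2.Δ1 u=1 p=0 q=0 clk=1 y=0 x=1 v=0 r=0

3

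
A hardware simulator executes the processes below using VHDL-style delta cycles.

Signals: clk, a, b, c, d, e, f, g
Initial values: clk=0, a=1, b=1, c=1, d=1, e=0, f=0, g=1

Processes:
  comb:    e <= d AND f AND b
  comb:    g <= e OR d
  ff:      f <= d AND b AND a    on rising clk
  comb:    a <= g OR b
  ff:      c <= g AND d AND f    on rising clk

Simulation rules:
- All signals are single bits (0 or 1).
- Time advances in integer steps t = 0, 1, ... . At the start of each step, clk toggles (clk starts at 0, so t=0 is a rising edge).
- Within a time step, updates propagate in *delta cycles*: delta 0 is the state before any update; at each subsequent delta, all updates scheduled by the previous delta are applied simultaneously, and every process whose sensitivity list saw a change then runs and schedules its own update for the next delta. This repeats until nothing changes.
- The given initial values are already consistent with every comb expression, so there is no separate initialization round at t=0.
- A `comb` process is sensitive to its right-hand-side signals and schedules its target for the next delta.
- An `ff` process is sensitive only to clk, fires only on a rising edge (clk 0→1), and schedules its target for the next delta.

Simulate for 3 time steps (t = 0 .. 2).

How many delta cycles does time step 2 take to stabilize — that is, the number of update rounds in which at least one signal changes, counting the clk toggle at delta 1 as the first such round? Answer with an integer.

2

t0.Δ0 clk=0 c=1 a=1 b=1 f=0 e=0 d=1 g=1
t0.Δ1 clk=1 c=1 a=1 b=1 f=0 e=0 d=1 g=1
t0.Δ2 clk=1 c=0 a=1 b=1 f=1 e=0 d=1 g=1
t0.Δ3 clk=1 c=0 a=1 b=1 f=1 e=1 d=1 g=1
t1.Δ0 clk=1 c=0 a=1 b=1 f=1 e=1 d=1 g=1
t1.Δ1 clk=0 c=0 a=1 b=1 f=1 e=1 d=1 g=1
t2.Δ0 clk=0 c=0 a=1 b=1 f=1 e=1 d=1 g=1
t2.Δ1 clk=1 c=0 a=1 b=1 f=1 e=1 d=1 g=1
t2.Δ2 clk=1 c=1 a=1 b=1 f=1 e=1 d=1 g=1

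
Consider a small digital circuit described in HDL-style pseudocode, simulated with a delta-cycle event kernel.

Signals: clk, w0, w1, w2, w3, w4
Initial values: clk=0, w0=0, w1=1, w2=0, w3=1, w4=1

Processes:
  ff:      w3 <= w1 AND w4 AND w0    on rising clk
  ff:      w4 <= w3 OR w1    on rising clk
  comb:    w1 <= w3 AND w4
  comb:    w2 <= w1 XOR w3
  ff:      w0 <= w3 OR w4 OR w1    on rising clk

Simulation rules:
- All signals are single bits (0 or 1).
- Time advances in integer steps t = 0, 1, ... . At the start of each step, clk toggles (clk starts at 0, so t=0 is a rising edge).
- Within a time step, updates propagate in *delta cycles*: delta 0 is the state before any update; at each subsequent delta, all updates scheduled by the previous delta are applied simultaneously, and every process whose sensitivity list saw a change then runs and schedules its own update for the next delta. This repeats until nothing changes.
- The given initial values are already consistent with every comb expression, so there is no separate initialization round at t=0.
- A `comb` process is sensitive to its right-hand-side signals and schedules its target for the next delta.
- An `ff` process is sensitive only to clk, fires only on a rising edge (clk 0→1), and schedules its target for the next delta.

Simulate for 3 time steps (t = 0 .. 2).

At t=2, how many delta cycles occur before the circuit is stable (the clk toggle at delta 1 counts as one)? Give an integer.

2

t0.Δ0 w4=1 w3=1 w0=0 w2=0 clk=0 w1=1
t0.Δ1 w4=1 w3=1 w0=0 w2=0 clk=1 w1=1
t0.Δ2 w4=1 w3=0 w0=1 w2=0 clk=1 w1=1
t0.Δ3 w4=1 w3=0 w0=1 w2=1 clk=1 w1=0
t0.Δ4 w4=1 w3=0 w0=1 w2=0 clk=1 w1=0
t1.Δ0 w4=1 w3=0 w0=1 w2=0 clk=1 w1=0
t1.Δ1 w4=1 w3=0 w0=1 w2=0 clk=0 w1=0
t2.Δ0 w4=1 w3=0 w0=1 w2=0 clk=0 w1=0
t2.Δ1 w4=1 w3=0 w0=1 w2=0 clk=1 w1=0
t2.Δ2 w4=0 w3=0 w0=1 w2=0 clk=1 w1=0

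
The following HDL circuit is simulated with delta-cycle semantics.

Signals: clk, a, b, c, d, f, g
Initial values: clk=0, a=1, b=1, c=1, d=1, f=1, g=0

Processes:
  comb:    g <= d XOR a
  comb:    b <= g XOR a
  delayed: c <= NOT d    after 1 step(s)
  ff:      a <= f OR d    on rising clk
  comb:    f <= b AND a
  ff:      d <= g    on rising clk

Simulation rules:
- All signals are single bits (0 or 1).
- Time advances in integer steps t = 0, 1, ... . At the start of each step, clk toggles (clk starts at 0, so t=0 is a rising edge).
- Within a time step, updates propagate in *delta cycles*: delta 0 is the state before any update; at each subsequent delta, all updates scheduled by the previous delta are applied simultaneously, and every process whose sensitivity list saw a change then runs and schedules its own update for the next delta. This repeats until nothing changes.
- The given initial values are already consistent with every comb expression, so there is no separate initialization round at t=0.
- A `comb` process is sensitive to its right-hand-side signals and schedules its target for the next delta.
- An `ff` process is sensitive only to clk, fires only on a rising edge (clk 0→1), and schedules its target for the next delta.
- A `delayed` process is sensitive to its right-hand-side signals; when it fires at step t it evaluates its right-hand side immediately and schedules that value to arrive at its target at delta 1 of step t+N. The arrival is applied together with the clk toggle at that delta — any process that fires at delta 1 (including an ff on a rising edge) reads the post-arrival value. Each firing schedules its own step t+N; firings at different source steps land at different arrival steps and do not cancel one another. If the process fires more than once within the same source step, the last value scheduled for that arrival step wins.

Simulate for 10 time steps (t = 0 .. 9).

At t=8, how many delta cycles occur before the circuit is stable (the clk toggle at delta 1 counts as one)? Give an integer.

[bits: b,f,g,d,c,clk,a]
t=0: Δ0=1101101 Δ1=1101111 Δ2=1100111 Δ3=1110111 Δ4=0110111 Δ5=0010111 | 5Δ
t=1: Δ0=0010111 Δ1=0010101 | 1Δ
t=2: Δ0=0010101 Δ1=0010111 Δ2=0011110 Δ3=1011110 | 3Δ
t=3: Δ0=1011110 Δ1=1011000 | 1Δ
t=4: Δ0=1011000 Δ1=1011010 Δ2=1011011 Δ3=0101011 Δ4=1001011 Δ5=1101011 | 5Δ
t=5: Δ0=1101011 Δ1=1101001 | 1Δ
t=6: Δ0=1101001 Δ1=1101011 Δ2=1100011 Δ3=1110011 Δ4=0110011 Δ5=0010011 | 5Δ
t=7: Δ0=0010011 Δ1=0010101 | 1Δ
t=8: Δ0=0010101 Δ1=0010111 Δ2=0011110 Δ3=1011110 | 3Δ
t=9: Δ0=1011110 Δ1=1011000 | 1Δ

3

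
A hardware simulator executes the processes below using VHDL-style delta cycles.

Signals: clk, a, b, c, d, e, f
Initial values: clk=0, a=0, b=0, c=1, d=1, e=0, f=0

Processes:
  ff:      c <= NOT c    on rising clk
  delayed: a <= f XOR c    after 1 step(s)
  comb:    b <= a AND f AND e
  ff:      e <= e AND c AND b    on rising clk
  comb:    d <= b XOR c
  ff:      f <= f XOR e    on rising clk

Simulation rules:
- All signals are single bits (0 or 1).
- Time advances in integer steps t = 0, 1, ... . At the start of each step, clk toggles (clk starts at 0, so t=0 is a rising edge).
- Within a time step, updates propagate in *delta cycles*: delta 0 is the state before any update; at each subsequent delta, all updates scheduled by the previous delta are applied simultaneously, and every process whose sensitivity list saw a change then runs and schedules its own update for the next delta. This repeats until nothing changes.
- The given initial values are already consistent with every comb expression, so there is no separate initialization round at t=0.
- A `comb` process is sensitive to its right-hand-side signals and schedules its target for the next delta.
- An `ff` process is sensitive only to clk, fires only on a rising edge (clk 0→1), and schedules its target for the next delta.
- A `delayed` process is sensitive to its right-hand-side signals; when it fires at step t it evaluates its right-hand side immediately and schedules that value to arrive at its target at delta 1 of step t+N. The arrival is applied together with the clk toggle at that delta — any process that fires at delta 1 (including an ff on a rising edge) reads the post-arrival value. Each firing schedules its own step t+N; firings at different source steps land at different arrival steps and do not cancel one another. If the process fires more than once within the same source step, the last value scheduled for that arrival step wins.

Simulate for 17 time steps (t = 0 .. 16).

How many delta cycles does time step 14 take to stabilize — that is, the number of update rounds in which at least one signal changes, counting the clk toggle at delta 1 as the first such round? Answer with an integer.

t0.Δ0 clk=0 d=1 e=0 b=0 a=0 f=0 c=1
t0.Δ1 clk=1 d=1 e=0 b=0 a=0 f=0 c=1
t0.Δ2 clk=1 d=1 e=0 b=0 a=0 f=0 c=0
t0.Δ3 clk=1 d=0 e=0 b=0 a=0 f=0 c=0
t1.Δ0 clk=1 d=0 e=0 b=0 a=0 f=0 c=0
t1.Δ1 clk=0 d=0 e=0 b=0 a=0 f=0 c=0
t2.Δ0 clk=0 d=0 e=0 b=0 a=0 f=0 c=0
t2.Δ1 clk=1 d=0 e=0 b=0 a=0 f=0 c=0
t2.Δ2 clk=1 d=0 e=0 b=0 a=0 f=0 c=1
t2.Δ3 clk=1 d=1 e=0 b=0 a=0 f=0 c=1
t3.Δ0 clk=1 d=1 e=0 b=0 a=0 f=0 c=1
t3.Δ1 clk=0 d=1 e=0 b=0 a=1 f=0 c=1
t4.Δ0 clk=0 d=1 e=0 b=0 a=1 f=0 c=1
t4.Δ1 clk=1 d=1 e=0 b=0 a=1 f=0 c=1
t4.Δ2 clk=1 d=1 e=0 b=0 a=1 f=0 c=0
t4.Δ3 clk=1 d=0 e=0 b=0 a=1 f=0 c=0
t5.Δ0 clk=1 d=0 e=0 b=0 a=1 f=0 c=0
t5.Δ1 clk=0 d=0 e=0 b=0 a=0 f=0 c=0
t6.Δ0 clk=0 d=0 e=0 b=0 a=0 f=0 c=0
t6.Δ1 clk=1 d=0 e=0 b=0 a=0 f=0 c=0
t6.Δ2 clk=1 d=0 e=0 b=0 a=0 f=0 c=1
t6.Δ3 clk=1 d=1 e=0 b=0 a=0 f=0 c=1
t7.Δ0 clk=1 d=1 e=0 b=0 a=0 f=0 c=1
t7.Δ1 clk=0 d=1 e=0 b=0 a=1 f=0 c=1
t8.Δ0 clk=0 d=1 e=0 b=0 a=1 f=0 c=1
t8.Δ1 clk=1 d=1 e=0 b=0 a=1 f=0 c=1
t8.Δ2 clk=1 d=1 e=0 b=0 a=1 f=0 c=0
t8.Δ3 clk=1 d=0 e=0 b=0 a=1 f=0 c=0
t9.Δ0 clk=1 d=0 e=0 b=0 a=1 f=0 c=0
t9.Δ1 clk=0 d=0 e=0 b=0 a=0 f=0 c=0
t10.Δ0 clk=0 d=0 e=0 b=0 a=0 f=0 c=0
t10.Δ1 clk=1 d=0 e=0 b=0 a=0 f=0 c=0
t10.Δ2 clk=1 d=0 e=0 b=0 a=0 f=0 c=1
t10.Δ3 clk=1 d=1 e=0 b=0 a=0 f=0 c=1
t11.Δ0 clk=1 d=1 e=0 b=0 a=0 f=0 c=1
t11.Δ1 clk=0 d=1 e=0 b=0 a=1 f=0 c=1
t12.Δ0 clk=0 d=1 e=0 b=0 a=1 f=0 c=1
t12.Δ1 clk=1 d=1 e=0 b=0 a=1 f=0 c=1
t12.Δ2 clk=1 d=1 e=0 b=0 a=1 f=0 c=0
t12.Δ3 clk=1 d=0 e=0 b=0 a=1 f=0 c=0
t13.Δ0 clk=1 d=0 e=0 b=0 a=1 f=0 c=0
t13.Δ1 clk=0 d=0 e=0 b=0 a=0 f=0 c=0
t14.Δ0 clk=0 d=0 e=0 b=0 a=0 f=0 c=0
t14.Δ1 clk=1 d=0 e=0 b=0 a=0 f=0 c=0
t14.Δ2 clk=1 d=0 e=0 b=0 a=0 f=0 c=1
t14.Δ3 clk=1 d=1 e=0 b=0 a=0 f=0 c=1
t15.Δ0 clk=1 d=1 e=0 b=0 a=0 f=0 c=1
t15.Δ1 clk=0 d=1 e=0 b=0 a=1 f=0 c=1
t16.Δ0 clk=0 d=1 e=0 b=0 a=1 f=0 c=1
t16.Δ1 clk=1 d=1 e=0 b=0 a=1 f=0 c=1
t16.Δ2 clk=1 d=1 e=0 b=0 a=1 f=0 c=0
t16.Δ3 clk=1 d=0 e=0 b=0 a=1 f=0 c=0

3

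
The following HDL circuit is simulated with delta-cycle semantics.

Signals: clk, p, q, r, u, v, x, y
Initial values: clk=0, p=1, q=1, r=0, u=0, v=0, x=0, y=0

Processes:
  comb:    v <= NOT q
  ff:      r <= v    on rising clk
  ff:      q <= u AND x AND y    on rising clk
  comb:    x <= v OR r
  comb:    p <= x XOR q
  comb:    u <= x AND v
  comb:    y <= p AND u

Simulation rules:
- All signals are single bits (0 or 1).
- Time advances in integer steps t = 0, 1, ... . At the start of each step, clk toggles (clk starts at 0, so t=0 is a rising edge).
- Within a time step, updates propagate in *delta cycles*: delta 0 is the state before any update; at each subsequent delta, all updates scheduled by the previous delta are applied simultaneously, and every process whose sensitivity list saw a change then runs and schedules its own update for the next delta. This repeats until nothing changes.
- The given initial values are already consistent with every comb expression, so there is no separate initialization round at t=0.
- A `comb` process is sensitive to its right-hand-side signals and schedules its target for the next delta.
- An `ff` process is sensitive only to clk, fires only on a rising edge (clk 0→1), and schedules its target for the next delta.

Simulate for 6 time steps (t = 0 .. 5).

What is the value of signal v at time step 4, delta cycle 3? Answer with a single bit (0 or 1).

1

[bits: v,p,clk,y,q,r,x,u]
t=0: Δ0=01001000 Δ1=01101000 Δ2=01100000 Δ3=10100000 Δ4=10100010 Δ5=11100011 Δ6=11110011 | 6Δ
t=1: Δ0=11110011 Δ1=11010011 | 1Δ
t=2: Δ0=11010011 Δ1=11110011 Δ2=11111111 Δ3=00111111 Δ4=00101110 | 4Δ
t=3: Δ0=00101110 Δ1=00001110 | 1Δ
t=4: Δ0=00001110 Δ1=00101110 Δ2=00100010 Δ3=11100000 Δ4=10100010 Δ5=11100011 Δ6=11110011 | 6Δ
t=5: Δ0=11110011 Δ1=11010011 | 1Δ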